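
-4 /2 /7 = -2 /7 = -0.29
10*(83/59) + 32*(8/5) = 19254/295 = 65.27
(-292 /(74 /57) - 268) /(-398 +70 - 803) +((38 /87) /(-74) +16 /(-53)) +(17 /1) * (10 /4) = 63029559 /1478594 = 42.63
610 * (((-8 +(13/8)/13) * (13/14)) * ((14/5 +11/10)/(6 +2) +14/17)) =-12725271/2176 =-5848.01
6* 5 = 30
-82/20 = -4.10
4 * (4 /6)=8 /3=2.67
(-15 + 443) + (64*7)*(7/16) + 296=920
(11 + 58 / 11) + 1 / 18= 3233 / 198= 16.33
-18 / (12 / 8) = -12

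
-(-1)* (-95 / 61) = -95 / 61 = -1.56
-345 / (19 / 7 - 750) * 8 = 19320 / 5231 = 3.69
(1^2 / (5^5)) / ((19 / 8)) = 8 / 59375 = 0.00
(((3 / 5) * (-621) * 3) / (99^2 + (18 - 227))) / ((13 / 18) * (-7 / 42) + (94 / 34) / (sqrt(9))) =-2565351 / 17637290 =-0.15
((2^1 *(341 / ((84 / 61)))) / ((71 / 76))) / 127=790438 / 189357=4.17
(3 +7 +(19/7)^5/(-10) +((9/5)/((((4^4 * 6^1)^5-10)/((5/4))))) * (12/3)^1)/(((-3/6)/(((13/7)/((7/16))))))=707252446487144203110816/17602824830965409765345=40.18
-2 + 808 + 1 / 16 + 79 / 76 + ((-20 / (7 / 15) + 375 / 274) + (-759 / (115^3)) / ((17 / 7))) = 250908995384309 / 327722906000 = 765.61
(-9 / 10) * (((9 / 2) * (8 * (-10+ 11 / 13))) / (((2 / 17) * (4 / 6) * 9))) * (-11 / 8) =-577.72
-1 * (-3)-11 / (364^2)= 397477 / 132496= 3.00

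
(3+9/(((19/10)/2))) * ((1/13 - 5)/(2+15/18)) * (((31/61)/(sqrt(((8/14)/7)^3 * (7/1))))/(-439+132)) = 17280144 * sqrt(7)/78634673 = 0.58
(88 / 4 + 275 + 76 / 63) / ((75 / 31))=582397 / 4725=123.26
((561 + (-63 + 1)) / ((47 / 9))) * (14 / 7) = 8982 / 47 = 191.11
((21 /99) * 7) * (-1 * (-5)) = 245 /33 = 7.42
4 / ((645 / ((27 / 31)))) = 36 / 6665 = 0.01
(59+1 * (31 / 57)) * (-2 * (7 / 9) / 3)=-47516 / 1539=-30.87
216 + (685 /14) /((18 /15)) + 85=28709 /84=341.77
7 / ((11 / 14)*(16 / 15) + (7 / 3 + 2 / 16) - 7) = -1.89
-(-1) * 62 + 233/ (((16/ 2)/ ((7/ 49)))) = 3705/ 56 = 66.16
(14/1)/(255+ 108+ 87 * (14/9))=0.03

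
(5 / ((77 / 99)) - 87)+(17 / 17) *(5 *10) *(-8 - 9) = -6514 / 7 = -930.57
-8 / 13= -0.62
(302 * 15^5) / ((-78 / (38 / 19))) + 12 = -76443594 / 13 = -5880276.46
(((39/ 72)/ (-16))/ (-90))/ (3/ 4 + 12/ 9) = 13/ 72000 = 0.00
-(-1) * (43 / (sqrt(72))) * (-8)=-86 * sqrt(2) / 3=-40.54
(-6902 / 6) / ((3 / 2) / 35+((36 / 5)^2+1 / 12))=-2415700 / 109129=-22.14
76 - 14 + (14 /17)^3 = 307350 /4913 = 62.56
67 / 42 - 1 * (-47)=2041 / 42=48.60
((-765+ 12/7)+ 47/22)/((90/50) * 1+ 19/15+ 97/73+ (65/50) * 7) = -25670523/455147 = -56.40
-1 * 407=-407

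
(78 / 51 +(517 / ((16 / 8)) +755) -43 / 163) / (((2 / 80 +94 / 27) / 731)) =130585355820 / 617281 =211549.29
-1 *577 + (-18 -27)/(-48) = -9217/16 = -576.06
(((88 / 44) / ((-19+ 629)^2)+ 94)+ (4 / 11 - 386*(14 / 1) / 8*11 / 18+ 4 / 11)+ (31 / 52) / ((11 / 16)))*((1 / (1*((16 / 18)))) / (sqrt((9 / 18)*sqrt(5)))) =-151910101501*sqrt(2)*5^(3 / 4) / 2128412000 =-337.50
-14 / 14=-1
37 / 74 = 1 / 2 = 0.50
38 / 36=1.06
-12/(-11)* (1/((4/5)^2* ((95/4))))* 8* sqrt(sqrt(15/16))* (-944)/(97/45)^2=-114696000* 15^(1/4)/1966481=-114.78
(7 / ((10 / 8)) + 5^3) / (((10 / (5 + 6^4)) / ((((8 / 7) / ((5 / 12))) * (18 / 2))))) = 367006896 / 875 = 419436.45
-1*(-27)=27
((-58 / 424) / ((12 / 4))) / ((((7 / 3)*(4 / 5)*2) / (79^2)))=-904945 / 11872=-76.23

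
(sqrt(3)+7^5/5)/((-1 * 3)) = -16807/15 - sqrt(3)/3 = -1121.04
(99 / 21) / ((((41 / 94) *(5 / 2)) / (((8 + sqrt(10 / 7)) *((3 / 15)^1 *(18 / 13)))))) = 11.01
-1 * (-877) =877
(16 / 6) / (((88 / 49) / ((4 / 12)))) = 49 / 99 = 0.49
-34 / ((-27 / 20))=680 / 27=25.19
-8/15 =-0.53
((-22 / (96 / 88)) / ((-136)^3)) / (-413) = -121 / 6233299968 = -0.00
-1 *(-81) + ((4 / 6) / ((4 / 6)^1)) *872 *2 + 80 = 1905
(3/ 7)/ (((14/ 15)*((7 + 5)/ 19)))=0.73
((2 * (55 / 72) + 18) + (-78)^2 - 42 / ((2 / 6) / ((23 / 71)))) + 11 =15524405 / 2556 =6073.71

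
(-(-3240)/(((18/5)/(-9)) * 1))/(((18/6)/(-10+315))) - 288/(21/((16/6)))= -5764756/7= -823536.57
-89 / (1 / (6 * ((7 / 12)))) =-623 / 2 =-311.50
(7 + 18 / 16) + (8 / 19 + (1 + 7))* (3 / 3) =2515 / 152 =16.55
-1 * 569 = -569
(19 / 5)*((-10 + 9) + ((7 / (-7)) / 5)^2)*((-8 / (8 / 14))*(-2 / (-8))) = 1596 / 125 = 12.77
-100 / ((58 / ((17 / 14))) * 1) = -425 / 203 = -2.09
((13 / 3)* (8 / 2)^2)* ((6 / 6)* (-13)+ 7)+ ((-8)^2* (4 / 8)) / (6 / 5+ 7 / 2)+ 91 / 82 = -1572747 / 3854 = -408.08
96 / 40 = 2.40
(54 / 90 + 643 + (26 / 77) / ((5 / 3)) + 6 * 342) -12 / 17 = 17639408 / 6545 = 2695.10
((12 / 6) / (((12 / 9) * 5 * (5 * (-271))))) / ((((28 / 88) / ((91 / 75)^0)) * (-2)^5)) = 33 / 1517600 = 0.00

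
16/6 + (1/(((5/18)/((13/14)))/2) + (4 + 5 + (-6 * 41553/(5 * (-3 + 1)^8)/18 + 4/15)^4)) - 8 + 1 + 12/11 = 207964665835474474637/16742319390720000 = 12421.50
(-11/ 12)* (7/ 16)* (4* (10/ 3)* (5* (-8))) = 1925/ 9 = 213.89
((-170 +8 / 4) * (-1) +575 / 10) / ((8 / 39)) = 17589 / 16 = 1099.31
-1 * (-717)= 717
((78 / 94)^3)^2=3518743761 / 10779215329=0.33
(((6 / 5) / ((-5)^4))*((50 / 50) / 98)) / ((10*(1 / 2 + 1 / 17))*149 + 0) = 51 / 2167484375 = 0.00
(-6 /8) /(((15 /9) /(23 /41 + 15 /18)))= -1029 /1640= -0.63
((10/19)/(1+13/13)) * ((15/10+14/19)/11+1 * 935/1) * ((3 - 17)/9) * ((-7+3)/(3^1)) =510.44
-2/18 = -1/9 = -0.11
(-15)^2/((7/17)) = 3825/7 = 546.43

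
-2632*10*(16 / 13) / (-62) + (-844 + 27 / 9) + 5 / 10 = -256323 / 806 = -318.02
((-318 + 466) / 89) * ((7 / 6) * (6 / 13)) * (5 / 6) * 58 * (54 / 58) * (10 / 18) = 25900 / 1157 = 22.39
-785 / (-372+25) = 785 / 347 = 2.26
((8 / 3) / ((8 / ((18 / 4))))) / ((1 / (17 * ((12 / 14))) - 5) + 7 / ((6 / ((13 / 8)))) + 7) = 1224 / 3235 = 0.38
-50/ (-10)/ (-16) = -5/ 16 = -0.31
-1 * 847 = -847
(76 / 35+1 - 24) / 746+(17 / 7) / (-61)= -107879 / 1592710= -0.07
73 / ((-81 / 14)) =-1022 / 81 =-12.62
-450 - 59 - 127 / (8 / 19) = -6485 / 8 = -810.62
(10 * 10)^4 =100000000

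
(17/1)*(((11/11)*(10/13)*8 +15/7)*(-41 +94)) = 7475.33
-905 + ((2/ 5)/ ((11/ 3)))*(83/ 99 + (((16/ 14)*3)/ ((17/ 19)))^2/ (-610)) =-7093757509609/ 7839175575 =-904.91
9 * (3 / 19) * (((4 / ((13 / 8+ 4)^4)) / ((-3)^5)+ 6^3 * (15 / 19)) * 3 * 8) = 25828030109632 / 4440976875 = 5815.84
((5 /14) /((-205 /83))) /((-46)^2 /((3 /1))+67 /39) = -3237 /15828050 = -0.00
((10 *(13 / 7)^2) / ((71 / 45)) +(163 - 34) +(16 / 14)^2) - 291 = -138.83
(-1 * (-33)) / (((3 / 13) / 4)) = 572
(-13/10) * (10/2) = -13/2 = -6.50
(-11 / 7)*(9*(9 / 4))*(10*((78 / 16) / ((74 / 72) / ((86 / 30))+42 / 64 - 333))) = 815022 / 174419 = 4.67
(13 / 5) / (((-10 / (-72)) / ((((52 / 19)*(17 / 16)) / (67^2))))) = 25857 / 2132275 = 0.01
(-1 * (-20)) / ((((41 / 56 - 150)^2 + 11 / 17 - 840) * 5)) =213248 / 1143091393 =0.00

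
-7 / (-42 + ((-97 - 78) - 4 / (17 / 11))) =119 / 3733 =0.03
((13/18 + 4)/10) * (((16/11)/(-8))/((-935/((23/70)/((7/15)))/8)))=46/88935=0.00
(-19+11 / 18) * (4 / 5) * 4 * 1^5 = -2648 / 45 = -58.84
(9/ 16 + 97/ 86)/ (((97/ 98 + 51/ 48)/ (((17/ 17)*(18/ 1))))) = 1025766/ 69187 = 14.83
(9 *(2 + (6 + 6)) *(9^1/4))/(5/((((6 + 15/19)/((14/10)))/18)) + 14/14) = 24381/1682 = 14.50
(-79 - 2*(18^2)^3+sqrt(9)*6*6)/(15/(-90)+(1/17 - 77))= 6938490738/7865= 882198.44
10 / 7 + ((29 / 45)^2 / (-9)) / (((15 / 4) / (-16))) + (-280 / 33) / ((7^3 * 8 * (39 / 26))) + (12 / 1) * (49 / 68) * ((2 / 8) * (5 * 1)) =124567624123 / 10019740500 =12.43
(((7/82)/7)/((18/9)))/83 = 1/13612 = 0.00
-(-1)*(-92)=-92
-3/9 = -1/3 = -0.33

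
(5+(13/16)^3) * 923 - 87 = 20574519/4096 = 5023.08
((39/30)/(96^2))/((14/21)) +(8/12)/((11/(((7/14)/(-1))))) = -6779/225280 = -0.03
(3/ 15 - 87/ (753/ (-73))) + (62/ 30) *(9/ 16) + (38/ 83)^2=1384192711/ 138331120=10.01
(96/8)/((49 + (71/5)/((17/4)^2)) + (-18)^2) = 17340/540121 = 0.03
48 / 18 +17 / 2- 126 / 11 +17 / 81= -139 / 1782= -0.08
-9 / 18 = -1 / 2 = -0.50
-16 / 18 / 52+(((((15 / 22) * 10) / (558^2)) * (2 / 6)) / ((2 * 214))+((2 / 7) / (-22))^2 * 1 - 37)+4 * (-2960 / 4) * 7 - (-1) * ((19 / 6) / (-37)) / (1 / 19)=-7889285174246283781 / 380048211951408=-20758.64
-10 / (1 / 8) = -80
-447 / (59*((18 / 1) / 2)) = -149 / 177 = -0.84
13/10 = 1.30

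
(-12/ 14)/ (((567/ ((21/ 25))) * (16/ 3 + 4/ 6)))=-1/ 4725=-0.00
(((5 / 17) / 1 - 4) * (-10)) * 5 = 3150 / 17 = 185.29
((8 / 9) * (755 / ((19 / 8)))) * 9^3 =3913920 / 19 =205995.79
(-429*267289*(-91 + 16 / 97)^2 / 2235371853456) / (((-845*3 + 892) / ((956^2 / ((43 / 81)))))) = 508492536373093979421 / 1146553341186662801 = 443.50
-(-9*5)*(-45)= -2025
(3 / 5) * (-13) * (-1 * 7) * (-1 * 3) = -819 / 5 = -163.80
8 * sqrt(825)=40 * sqrt(33)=229.78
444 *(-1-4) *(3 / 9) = -740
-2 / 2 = -1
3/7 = 0.43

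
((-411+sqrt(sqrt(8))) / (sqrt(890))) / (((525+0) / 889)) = 127 * sqrt(890) * (-411+2^(3 / 4)) / 66750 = -23.23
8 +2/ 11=8.18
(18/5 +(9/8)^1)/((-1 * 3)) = -63/40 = -1.58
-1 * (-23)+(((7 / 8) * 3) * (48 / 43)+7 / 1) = 1416 / 43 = 32.93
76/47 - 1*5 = -3.38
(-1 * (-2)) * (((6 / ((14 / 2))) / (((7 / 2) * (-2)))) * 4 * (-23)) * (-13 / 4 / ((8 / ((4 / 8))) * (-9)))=299 / 588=0.51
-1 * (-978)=978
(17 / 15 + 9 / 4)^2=41209 / 3600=11.45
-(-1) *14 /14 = 1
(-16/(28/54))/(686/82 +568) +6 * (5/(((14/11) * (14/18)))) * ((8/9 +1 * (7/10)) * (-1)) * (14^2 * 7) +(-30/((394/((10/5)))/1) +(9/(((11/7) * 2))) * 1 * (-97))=-15854381504337/238972426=-66343.98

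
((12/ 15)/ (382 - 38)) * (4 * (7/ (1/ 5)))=14/ 43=0.33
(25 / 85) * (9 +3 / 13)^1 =600 / 221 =2.71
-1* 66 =-66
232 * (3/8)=87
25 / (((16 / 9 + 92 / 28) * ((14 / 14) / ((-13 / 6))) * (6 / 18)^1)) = -20475 / 638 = -32.09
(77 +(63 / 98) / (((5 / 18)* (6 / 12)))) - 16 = 2297 / 35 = 65.63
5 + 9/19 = 104/19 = 5.47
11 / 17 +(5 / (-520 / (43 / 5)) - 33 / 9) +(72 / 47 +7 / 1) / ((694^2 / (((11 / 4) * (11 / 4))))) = -3724649183917 / 1200660751680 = -3.10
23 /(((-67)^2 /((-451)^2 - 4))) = 4678131 /4489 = 1042.13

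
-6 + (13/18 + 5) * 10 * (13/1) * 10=66896/9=7432.89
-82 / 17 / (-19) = 82 / 323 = 0.25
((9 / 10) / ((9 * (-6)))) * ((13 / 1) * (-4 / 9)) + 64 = 8653 / 135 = 64.10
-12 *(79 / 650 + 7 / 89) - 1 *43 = -1313261 / 28925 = -45.40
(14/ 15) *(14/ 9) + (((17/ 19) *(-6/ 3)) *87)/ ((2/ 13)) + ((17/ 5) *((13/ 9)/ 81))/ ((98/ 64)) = -685795423/ 678699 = -1010.46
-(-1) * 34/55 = 34/55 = 0.62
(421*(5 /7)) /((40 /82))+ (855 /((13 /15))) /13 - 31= 3129517 /4732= 661.35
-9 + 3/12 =-35/4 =-8.75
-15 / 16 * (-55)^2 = -45375 / 16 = -2835.94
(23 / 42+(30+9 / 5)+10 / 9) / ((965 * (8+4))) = 21079 / 7295400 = 0.00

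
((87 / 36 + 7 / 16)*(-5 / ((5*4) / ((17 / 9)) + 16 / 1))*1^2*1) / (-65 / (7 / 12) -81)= 81515 / 29224512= 0.00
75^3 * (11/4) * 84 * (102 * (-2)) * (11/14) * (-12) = 187444125000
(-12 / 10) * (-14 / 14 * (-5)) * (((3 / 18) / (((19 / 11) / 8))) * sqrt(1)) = -88 / 19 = -4.63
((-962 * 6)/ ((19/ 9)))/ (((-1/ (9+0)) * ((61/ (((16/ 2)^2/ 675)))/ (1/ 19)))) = 1108224/ 550525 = 2.01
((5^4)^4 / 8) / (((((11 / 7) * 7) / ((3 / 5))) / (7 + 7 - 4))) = 457763671875 / 44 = 10403719815.34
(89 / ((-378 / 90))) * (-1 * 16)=7120 / 21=339.05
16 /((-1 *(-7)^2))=-16 /49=-0.33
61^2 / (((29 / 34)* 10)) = 63257 / 145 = 436.26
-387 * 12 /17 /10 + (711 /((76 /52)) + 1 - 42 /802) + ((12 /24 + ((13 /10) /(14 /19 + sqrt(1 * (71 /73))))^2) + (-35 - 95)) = 3384884424810731 /9826145824300 - 3504949 * sqrt(5183) /18966025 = 331.17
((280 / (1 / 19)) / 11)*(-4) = -21280 / 11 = -1934.55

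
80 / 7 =11.43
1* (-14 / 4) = -7 / 2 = -3.50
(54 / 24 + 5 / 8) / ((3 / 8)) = 7.67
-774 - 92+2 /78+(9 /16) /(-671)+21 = -353794495 /418704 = -844.98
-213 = -213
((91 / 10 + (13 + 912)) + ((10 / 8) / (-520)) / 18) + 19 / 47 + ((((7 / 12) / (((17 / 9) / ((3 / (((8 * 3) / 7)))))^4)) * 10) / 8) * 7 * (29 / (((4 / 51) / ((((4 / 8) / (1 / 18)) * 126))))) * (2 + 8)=8732622716804929381 / 8852795228160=986425.47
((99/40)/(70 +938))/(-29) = -11/129920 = -0.00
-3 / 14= -0.21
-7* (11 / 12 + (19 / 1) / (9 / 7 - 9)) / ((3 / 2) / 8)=4676 / 81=57.73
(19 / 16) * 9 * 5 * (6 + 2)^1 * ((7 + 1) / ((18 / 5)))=950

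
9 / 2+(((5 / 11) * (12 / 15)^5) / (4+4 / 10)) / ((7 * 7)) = 6671149 / 1482250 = 4.50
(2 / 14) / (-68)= -0.00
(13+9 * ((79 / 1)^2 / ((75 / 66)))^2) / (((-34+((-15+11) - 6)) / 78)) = -6616995877479 / 13750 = -481236063.82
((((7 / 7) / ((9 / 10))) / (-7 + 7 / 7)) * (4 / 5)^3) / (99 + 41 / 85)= -136 / 142695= -0.00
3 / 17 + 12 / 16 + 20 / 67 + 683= 684.22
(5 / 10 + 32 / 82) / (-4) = -73 / 328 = -0.22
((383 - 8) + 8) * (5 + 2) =2681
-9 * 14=-126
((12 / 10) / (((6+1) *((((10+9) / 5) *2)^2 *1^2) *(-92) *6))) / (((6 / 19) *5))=-1 / 293664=-0.00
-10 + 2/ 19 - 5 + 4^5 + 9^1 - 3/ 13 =251415/ 247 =1017.87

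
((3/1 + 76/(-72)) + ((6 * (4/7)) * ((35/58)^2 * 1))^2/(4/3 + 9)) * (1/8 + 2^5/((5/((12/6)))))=85505067109/3157302384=27.08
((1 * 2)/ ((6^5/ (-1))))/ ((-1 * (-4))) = -1/ 15552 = -0.00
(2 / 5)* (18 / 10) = 18 / 25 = 0.72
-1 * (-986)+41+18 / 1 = 1045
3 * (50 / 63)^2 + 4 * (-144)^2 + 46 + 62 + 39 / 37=83054.94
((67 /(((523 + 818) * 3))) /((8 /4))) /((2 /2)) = 67 /8046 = 0.01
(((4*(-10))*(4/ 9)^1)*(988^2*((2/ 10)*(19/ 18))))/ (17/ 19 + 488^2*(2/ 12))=-5638207744/ 61085313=-92.30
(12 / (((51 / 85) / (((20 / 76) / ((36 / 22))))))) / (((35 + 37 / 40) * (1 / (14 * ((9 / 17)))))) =308000 / 464151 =0.66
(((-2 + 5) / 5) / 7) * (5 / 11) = 3 / 77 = 0.04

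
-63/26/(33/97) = -2037/286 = -7.12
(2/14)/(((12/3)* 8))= 1/224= 0.00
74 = 74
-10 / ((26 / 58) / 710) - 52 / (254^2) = -3320961269 / 209677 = -15838.46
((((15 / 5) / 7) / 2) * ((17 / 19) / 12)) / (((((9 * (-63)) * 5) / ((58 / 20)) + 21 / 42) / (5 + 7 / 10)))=-1479 / 15867880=-0.00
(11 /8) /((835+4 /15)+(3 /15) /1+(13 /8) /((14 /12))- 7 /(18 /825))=1155 /433462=0.00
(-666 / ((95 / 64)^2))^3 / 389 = -20300303524593401856 / 285950745453125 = -70992.31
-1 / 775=-0.00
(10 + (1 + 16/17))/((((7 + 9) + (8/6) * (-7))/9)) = 5481/340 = 16.12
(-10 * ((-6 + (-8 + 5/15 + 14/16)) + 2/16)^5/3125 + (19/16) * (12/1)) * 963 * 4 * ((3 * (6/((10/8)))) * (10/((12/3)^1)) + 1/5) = 12444037687373/84375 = 147484891.11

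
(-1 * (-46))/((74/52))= 1196/37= 32.32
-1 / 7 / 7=-1 / 49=-0.02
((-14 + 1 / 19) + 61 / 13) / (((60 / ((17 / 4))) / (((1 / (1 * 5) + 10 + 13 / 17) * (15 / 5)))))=-266319 / 12350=-21.56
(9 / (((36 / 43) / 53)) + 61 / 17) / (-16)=-38987 / 1088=-35.83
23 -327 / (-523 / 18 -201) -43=-18.58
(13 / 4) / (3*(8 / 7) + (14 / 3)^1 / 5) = 1365 / 1832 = 0.75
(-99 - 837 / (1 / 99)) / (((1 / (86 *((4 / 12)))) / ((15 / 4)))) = -8918415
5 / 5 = 1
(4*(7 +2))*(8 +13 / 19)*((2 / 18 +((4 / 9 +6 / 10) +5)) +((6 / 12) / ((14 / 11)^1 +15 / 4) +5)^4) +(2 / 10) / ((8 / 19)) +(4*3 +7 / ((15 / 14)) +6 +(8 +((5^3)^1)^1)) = 1161234627095852659 / 5438810680680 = 213508.93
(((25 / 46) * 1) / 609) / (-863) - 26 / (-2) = 314289041 / 24176082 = 13.00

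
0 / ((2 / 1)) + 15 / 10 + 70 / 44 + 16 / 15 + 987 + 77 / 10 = 329623 / 330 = 998.86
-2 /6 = -1 /3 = -0.33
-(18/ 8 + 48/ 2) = -105/ 4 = -26.25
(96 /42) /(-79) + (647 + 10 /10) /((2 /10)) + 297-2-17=3517.97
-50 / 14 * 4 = -100 / 7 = -14.29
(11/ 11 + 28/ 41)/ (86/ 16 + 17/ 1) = 552/ 7339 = 0.08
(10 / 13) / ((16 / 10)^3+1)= 1250 / 8281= 0.15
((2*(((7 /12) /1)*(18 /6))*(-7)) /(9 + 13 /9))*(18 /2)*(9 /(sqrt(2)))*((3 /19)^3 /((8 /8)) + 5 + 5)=-1344.07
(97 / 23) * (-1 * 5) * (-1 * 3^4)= 39285 / 23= 1708.04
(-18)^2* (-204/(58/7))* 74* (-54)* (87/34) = 81566352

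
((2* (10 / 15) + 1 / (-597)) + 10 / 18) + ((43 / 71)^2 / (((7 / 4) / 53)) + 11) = 1516509755 / 63199017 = 24.00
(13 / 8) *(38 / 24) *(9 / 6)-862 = -54921 / 64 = -858.14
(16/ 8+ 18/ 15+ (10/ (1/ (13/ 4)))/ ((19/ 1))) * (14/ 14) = 933/ 190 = 4.91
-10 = -10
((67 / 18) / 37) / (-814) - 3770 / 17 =-2043808619 / 9216108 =-221.76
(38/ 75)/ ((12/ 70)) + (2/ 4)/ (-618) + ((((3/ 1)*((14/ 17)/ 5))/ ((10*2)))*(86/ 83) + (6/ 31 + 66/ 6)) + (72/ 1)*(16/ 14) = 2737864651043/ 28383534900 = 96.46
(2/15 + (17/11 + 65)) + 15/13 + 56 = 265621/2145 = 123.83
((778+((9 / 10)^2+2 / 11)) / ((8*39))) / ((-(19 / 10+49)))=-856891 / 17468880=-0.05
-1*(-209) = 209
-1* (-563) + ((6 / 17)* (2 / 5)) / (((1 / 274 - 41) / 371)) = 536335367 / 954805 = 561.72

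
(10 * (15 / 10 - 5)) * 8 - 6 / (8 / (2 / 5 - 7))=-275.05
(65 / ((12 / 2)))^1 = 65 / 6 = 10.83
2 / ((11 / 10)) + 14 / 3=6.48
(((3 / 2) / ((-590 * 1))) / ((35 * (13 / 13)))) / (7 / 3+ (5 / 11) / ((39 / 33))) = -117 / 4377800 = -0.00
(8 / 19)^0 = 1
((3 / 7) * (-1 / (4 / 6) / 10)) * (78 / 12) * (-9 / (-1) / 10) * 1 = -1053 / 2800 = -0.38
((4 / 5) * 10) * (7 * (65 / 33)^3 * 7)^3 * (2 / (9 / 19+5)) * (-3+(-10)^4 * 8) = 569799934296043629089843750 / 46411484401953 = 12277132301160.93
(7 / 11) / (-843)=-7 / 9273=-0.00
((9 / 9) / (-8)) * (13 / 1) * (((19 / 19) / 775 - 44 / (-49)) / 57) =-147979 / 5772200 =-0.03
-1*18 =-18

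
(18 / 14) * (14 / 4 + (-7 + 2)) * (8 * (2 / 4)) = -54 / 7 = -7.71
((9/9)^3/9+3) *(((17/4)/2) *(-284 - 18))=-1996.56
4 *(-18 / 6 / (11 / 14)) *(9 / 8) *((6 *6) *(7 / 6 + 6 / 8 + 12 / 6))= -26649 / 11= -2422.64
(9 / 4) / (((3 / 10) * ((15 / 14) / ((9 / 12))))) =21 / 4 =5.25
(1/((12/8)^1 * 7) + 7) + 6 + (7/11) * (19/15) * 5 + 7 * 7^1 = 15275/231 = 66.13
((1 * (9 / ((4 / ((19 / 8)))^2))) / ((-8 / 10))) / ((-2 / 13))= 211185 / 8192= 25.78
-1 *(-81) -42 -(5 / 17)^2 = 11246 / 289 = 38.91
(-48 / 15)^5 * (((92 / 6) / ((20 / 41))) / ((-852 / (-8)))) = -988807168 / 9984375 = -99.04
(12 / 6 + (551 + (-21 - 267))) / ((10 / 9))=477 / 2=238.50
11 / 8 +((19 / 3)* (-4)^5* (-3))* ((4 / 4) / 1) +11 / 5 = 778383 / 40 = 19459.58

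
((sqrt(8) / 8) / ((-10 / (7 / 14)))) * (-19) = 19 * sqrt(2) / 80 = 0.34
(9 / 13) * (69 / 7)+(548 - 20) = 534.82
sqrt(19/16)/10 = sqrt(19)/40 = 0.11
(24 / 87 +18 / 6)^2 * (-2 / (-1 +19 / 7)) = -63175 / 5046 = -12.52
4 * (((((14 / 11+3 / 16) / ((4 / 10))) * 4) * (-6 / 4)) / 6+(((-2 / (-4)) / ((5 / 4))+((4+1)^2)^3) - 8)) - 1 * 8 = 27476679 / 440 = 62447.00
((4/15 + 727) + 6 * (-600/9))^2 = 24098281/225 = 107103.47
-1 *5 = -5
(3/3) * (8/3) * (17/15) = 136/45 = 3.02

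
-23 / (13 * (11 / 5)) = -115 / 143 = -0.80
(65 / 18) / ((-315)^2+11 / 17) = 1105 / 30363048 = 0.00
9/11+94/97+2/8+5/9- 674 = -25790093/38412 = -671.41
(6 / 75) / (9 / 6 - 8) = -4 / 325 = -0.01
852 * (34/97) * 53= 1535304/97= 15827.88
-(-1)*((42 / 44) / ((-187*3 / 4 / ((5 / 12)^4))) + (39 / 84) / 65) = 5178619 / 746444160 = 0.01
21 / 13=1.62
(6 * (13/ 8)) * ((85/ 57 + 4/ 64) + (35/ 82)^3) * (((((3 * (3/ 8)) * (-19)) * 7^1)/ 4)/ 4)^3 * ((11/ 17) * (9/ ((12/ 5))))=-19855771172433701505/ 629028562141184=-31565.77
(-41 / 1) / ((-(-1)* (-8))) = 41 / 8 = 5.12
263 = 263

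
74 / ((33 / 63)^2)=32634 / 121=269.70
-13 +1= -12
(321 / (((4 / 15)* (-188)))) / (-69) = 1605 / 17296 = 0.09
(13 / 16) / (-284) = -13 / 4544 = -0.00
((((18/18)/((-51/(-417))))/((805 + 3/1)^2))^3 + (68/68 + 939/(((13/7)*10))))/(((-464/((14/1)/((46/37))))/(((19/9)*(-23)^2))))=-172867797554515950337869651023/123699379377588790162882560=-1397.48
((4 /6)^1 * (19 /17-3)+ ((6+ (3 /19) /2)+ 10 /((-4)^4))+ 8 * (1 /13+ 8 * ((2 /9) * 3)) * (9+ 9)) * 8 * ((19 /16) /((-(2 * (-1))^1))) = 1264037449 /339456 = 3723.72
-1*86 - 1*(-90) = 4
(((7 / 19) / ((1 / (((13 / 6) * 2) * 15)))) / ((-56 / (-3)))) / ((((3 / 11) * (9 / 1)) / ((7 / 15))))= 1001 / 4104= 0.24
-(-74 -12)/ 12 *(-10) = -215/ 3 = -71.67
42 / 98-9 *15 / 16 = -8.01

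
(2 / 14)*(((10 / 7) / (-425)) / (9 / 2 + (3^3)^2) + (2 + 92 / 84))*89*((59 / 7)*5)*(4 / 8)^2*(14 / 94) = 14186736971 / 229738068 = 61.75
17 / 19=0.89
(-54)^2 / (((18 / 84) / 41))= 557928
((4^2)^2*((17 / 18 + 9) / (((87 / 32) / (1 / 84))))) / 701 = 183296 / 11526543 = 0.02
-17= -17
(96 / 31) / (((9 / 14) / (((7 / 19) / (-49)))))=-64 / 1767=-0.04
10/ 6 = 5/ 3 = 1.67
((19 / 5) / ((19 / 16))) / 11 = 16 / 55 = 0.29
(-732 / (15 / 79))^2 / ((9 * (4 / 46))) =4272988024 / 225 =18991057.88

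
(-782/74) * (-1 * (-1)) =-391/37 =-10.57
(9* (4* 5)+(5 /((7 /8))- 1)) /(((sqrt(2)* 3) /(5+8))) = 565.99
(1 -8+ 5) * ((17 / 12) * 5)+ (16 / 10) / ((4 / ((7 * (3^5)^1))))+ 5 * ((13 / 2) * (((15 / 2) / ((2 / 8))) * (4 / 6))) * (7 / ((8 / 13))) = 483599 / 60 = 8059.98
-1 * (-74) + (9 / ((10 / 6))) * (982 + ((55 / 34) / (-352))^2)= 31823774371 / 5918720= 5376.80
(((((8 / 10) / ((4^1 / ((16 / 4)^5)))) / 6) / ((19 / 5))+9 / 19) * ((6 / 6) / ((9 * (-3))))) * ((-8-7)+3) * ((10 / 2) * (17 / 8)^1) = 45815 / 1026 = 44.65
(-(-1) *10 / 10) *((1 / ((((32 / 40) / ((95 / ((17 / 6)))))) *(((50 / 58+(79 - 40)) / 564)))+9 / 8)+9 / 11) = 257220423 / 432344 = 594.94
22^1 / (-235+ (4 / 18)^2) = -1782 / 19031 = -0.09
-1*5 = -5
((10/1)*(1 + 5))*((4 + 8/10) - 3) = 108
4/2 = 2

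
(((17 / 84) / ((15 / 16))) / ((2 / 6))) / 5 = 68 / 525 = 0.13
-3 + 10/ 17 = -2.41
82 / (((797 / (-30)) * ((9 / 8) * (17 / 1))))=-0.16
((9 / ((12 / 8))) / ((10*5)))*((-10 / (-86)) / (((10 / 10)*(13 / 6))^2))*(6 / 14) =324 / 254345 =0.00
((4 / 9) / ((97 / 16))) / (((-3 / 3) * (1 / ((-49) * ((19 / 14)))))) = 4256 / 873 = 4.88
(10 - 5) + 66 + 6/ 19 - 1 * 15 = 1070/ 19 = 56.32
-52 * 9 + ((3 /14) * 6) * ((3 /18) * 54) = -3195 /7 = -456.43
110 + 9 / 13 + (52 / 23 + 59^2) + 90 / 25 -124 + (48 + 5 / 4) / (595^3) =875096665154703 / 251931270500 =3473.55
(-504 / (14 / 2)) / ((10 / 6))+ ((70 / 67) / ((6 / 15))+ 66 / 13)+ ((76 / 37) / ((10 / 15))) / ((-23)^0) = -32.43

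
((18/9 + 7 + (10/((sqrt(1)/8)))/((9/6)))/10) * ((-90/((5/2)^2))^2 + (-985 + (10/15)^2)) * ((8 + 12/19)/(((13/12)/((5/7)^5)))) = -268144124600/37361961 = -7176.93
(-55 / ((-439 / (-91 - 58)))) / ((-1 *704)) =745 / 28096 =0.03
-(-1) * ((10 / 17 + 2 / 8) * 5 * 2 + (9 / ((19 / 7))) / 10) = 14073 / 1615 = 8.71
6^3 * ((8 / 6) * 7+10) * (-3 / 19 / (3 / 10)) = -2197.89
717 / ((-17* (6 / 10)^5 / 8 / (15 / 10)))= -2987500 / 459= -6508.71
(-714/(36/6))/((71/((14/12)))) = -833/426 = -1.96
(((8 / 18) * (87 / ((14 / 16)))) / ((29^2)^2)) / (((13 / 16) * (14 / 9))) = 768 / 15535793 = 0.00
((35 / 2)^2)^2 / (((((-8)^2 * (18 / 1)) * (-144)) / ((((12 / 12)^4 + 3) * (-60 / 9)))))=7503125 / 497664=15.08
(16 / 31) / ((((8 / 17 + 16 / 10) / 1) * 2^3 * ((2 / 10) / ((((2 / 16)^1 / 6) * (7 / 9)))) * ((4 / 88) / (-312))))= -38675 / 2232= -17.33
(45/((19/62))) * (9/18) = 1395/19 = 73.42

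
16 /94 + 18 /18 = 55 /47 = 1.17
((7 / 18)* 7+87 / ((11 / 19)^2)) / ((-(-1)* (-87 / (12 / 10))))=-114251 / 31581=-3.62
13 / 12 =1.08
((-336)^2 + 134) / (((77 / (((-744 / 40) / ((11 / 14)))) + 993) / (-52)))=-84094320 / 14161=-5938.45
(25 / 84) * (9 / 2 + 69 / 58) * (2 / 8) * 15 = 20625 / 3248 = 6.35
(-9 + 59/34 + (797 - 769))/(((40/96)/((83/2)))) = 35109/17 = 2065.24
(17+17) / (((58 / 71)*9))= 1207 / 261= 4.62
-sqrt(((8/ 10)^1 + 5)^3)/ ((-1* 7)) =29* sqrt(145)/ 175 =2.00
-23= -23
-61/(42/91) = -793/6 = -132.17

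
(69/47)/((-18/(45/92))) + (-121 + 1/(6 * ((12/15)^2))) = -544957/4512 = -120.78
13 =13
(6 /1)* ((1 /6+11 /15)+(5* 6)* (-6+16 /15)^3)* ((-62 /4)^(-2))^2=-25927856 /69264075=-0.37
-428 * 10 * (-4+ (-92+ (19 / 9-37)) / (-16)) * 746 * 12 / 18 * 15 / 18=-564740650 / 81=-6972106.79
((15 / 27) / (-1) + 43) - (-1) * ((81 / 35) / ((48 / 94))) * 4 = 38161 / 630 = 60.57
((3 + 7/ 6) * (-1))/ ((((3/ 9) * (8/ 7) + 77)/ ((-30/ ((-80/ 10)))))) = -21/ 104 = -0.20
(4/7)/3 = 4/21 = 0.19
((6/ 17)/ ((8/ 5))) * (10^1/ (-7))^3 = -3750/ 5831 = -0.64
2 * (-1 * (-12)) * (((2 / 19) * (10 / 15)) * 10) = 16.84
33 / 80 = 0.41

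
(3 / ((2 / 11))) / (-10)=-1.65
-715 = -715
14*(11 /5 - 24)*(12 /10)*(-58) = 531048 /25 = 21241.92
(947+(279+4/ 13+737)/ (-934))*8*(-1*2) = -91882096/ 6071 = -15134.59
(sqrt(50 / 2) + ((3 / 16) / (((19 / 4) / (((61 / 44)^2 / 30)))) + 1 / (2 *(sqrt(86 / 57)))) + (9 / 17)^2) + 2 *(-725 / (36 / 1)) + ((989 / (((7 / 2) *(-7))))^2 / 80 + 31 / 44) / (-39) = -4244778596942563 / 119452380727680 + sqrt(4902) / 172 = -35.13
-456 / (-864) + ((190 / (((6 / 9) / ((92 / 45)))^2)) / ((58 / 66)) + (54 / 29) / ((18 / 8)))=2034.66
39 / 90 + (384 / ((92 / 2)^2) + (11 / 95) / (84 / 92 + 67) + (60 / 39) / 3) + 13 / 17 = 1493546874 / 788551205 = 1.89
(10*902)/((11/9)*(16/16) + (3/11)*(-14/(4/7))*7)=-1785960/9019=-198.02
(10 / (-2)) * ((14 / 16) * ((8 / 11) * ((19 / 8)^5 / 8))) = -86663465 / 2883584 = -30.05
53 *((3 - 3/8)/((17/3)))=24.55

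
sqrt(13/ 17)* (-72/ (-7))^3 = 373248* sqrt(221)/ 5831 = 951.59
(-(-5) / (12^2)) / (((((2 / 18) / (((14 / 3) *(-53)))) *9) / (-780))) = 6698.61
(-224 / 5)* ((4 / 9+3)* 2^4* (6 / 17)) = -222208 / 255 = -871.40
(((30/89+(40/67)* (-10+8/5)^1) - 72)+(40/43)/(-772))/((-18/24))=15178445600/148460811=102.24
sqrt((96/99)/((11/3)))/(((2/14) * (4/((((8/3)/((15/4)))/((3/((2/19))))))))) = 448 * sqrt(2)/28215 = 0.02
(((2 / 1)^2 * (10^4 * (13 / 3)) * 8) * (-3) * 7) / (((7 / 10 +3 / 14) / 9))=-286650000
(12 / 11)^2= 144 / 121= 1.19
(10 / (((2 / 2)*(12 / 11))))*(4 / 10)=11 / 3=3.67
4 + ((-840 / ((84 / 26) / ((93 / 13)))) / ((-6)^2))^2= 2673.44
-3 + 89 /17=38 /17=2.24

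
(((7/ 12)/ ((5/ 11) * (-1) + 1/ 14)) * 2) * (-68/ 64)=3.24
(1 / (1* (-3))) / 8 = -1 / 24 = -0.04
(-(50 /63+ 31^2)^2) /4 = -3671511649 /15876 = -231261.76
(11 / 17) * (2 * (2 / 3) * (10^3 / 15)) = 8800 / 153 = 57.52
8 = 8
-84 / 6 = -14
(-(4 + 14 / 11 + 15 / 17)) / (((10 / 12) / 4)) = -27624 / 935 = -29.54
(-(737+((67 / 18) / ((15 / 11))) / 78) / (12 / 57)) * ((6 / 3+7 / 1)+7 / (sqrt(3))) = -294917183 / 9360- 2064420281 * sqrt(3) / 252720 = -45657.03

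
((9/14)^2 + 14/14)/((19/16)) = 1108/931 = 1.19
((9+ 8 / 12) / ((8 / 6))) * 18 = 261 / 2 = 130.50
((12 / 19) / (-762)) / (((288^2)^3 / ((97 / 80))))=-97 / 55077248977002823680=-0.00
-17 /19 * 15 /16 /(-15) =17 /304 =0.06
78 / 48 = 1.62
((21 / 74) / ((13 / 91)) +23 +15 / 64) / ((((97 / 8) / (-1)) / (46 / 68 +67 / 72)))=-117475141 / 35143488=-3.34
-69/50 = -1.38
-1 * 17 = -17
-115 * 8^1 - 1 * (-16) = -904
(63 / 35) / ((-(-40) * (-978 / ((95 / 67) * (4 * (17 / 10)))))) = -969 / 2184200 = -0.00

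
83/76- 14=-981/76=-12.91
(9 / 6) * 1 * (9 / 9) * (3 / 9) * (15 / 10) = 0.75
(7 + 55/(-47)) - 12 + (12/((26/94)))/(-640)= -609827/97760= -6.24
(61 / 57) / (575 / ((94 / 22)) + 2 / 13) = 37271 / 4692183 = 0.01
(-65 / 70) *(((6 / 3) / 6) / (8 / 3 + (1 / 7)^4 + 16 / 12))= -4459 / 57630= -0.08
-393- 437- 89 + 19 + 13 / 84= -75587 / 84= -899.85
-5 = -5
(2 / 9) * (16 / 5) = 32 / 45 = 0.71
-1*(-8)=8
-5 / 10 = -1 / 2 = -0.50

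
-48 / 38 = -24 / 19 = -1.26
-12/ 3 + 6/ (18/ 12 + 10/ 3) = -80/ 29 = -2.76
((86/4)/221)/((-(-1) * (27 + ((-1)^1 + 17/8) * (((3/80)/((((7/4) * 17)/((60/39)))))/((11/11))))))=1204/334179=0.00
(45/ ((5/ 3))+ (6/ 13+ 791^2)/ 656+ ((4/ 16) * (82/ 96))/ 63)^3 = 252830739774601307647107401257/ 267982825328621125632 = 943458743.91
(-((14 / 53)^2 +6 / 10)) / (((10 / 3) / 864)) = -12191472 / 70225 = -173.61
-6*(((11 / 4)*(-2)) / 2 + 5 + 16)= -219 / 2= -109.50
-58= -58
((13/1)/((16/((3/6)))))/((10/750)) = 975/32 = 30.47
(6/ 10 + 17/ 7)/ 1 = 106/ 35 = 3.03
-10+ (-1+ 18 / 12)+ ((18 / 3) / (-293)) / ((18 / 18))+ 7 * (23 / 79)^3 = -2700755547 / 288920854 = -9.35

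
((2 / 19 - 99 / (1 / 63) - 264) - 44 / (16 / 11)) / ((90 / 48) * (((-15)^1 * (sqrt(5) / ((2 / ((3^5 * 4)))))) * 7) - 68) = -135011824 / 13915449028679 + 189972060075 * sqrt(5) / 13915449028679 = 0.03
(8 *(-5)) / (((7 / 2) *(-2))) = 40 / 7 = 5.71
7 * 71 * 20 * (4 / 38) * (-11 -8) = -19880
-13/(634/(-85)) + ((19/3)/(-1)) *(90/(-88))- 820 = -11322705/13948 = -811.78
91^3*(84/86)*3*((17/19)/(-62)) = -807074541/25327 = -31866.17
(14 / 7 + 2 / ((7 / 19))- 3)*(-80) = -2480 / 7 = -354.29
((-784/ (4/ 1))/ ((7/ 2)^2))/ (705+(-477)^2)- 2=-228242/ 114117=-2.00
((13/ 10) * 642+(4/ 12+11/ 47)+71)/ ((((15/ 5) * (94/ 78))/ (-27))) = -74745216/ 11045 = -6767.34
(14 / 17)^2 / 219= 196 / 63291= 0.00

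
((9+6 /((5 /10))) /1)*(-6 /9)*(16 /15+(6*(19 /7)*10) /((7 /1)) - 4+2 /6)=-10126 /35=-289.31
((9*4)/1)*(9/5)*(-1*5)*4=-1296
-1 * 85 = -85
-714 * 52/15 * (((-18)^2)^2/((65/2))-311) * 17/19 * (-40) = 24565628864/95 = 258585566.99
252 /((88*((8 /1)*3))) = 21 /176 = 0.12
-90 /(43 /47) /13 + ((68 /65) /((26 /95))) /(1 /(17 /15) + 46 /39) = -4365732 /764153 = -5.71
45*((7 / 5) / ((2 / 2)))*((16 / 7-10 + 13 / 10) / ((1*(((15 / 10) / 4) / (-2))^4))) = -14712832 / 45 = -326951.82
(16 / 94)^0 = 1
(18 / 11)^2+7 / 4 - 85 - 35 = -55937 / 484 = -115.57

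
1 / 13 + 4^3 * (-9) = -7487 / 13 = -575.92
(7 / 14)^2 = 1 / 4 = 0.25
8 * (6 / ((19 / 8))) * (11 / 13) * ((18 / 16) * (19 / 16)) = 22.85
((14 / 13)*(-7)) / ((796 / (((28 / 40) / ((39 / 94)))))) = -16121 / 1008930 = -0.02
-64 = -64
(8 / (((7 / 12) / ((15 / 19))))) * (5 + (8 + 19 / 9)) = 21760 / 133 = 163.61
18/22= 9/11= 0.82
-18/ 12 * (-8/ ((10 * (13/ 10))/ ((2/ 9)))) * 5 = 40/ 39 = 1.03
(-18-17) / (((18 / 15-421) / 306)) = 25.51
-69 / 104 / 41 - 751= -3202333 / 4264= -751.02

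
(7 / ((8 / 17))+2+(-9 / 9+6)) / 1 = 175 / 8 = 21.88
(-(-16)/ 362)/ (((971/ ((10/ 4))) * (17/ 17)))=20/ 175751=0.00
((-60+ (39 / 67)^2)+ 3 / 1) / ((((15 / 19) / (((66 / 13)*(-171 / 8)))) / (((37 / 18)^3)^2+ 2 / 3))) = 10893198032090605 / 18378253296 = 592722.16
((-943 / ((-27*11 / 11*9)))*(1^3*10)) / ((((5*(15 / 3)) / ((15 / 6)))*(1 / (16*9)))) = 15088 / 27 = 558.81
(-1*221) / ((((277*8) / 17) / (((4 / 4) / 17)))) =-221 / 2216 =-0.10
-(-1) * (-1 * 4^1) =-4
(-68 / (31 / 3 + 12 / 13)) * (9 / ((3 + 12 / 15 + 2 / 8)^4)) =-141440000 / 699907797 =-0.20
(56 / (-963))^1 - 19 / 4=-18521 / 3852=-4.81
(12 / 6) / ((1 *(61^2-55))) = 0.00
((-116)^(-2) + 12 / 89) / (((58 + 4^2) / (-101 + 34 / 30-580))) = -823799539 / 664659120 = -1.24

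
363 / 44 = 33 / 4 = 8.25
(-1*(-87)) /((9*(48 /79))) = 2291 /144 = 15.91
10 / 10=1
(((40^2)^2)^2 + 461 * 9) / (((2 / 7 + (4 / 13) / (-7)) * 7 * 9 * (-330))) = -7745163641267 / 5940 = -1303899602.91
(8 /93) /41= 8 /3813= 0.00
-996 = -996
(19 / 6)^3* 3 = 6859 / 72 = 95.26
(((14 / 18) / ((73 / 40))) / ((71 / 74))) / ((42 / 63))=10360 / 15549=0.67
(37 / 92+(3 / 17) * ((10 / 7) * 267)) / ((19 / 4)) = 39017 / 2737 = 14.26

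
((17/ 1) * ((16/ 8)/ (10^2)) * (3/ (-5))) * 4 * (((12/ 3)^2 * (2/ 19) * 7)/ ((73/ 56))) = -1279488/ 173375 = -7.38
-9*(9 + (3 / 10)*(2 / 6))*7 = -5733 / 10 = -573.30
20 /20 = 1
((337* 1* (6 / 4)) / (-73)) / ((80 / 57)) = -57627 / 11680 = -4.93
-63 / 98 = -9 / 14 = -0.64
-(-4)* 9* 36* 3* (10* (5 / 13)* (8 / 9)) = 172800 / 13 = 13292.31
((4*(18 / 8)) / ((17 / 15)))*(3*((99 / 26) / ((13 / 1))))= 40095 / 5746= 6.98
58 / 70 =29 / 35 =0.83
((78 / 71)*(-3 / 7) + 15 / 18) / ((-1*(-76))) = 1081 / 226632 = 0.00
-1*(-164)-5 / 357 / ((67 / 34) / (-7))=32974 / 201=164.05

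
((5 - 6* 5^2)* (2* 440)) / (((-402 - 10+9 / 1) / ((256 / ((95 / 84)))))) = 548782080 / 7657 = 71670.64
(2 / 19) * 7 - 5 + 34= 565 / 19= 29.74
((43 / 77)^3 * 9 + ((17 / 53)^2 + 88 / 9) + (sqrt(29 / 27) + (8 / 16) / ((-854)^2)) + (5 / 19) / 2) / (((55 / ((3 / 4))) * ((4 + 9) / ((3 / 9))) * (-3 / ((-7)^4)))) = -529129843361569429 / 163291226065212960-2401 * sqrt(87) / 77220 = -3.53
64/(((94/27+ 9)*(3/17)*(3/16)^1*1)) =52224/337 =154.97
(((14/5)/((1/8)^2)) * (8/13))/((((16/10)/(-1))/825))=-56861.54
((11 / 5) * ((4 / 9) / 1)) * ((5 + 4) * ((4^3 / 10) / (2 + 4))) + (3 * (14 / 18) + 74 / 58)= 9422 / 725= 13.00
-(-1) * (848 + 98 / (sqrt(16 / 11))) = 929.26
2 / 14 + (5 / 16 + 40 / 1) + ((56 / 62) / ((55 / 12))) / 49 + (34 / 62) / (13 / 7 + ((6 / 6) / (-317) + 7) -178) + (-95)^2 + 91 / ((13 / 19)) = 26371595356613 / 2866958864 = 9198.46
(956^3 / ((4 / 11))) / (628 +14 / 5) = 6006844360 / 1577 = 3809032.57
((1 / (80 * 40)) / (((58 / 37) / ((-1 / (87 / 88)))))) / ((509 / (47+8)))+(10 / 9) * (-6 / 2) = -3.33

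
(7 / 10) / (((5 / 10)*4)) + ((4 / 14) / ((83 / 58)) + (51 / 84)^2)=298771 / 325360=0.92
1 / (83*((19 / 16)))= 0.01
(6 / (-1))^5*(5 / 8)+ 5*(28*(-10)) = -6260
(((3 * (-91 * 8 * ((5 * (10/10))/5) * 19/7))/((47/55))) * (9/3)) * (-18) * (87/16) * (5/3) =159555825/47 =3394804.79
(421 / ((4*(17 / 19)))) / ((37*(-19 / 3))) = -1263 / 2516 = -0.50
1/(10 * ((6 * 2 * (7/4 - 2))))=-1/30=-0.03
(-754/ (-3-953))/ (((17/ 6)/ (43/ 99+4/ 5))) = 230347/ 670395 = 0.34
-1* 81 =-81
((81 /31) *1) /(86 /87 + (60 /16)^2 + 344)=0.01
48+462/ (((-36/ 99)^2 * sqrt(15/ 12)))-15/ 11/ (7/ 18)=3169.51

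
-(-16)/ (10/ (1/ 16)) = 1/ 10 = 0.10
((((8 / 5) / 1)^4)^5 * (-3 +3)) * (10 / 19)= 0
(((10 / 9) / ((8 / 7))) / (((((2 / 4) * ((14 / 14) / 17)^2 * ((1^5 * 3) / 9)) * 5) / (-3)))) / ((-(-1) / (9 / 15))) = -6069 / 10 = -606.90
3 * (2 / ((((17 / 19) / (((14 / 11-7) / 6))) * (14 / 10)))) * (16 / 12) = -1140 / 187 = -6.10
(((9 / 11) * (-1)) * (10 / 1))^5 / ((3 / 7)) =-85551.16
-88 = -88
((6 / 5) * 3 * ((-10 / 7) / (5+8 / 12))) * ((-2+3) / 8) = -27 / 238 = -0.11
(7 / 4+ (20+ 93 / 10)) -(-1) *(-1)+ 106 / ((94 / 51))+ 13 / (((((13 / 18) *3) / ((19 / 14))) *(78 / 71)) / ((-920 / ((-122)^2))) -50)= 998849795051 / 11429171420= 87.39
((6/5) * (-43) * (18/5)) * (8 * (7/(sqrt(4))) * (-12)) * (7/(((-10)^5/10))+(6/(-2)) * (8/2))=-11703562668/15625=-749028.01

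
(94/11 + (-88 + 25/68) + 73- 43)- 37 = -64393/748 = -86.09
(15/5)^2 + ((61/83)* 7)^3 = 83000566/571787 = 145.16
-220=-220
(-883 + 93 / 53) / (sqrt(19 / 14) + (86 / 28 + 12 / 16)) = -139931176 / 550405 + 2615536*sqrt(266) / 550405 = -176.73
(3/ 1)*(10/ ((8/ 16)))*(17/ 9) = 113.33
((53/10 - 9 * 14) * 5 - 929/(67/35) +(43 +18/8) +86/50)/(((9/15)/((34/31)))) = -118664267/62310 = -1904.42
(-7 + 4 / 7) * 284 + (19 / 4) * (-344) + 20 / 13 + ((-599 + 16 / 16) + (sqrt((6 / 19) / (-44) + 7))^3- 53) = -373935 / 91 + 2923 * sqrt(1221814) / 174724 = -4090.68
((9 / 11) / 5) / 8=9 / 440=0.02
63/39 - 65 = -824/13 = -63.38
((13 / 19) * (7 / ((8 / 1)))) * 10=455 / 76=5.99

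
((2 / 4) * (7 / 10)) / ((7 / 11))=11 / 20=0.55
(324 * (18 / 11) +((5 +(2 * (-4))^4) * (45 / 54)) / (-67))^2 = 498863927809 / 2172676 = 229608.06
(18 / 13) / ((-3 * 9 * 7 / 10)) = -20 / 273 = -0.07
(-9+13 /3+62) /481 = 172 /1443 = 0.12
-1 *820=-820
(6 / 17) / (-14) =-3 / 119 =-0.03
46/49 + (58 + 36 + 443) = 537.94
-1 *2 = -2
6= 6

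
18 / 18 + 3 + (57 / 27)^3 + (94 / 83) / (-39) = 10524383 / 786591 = 13.38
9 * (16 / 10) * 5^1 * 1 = 72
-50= -50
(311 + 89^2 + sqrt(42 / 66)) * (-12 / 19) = -5199.66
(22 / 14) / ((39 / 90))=330 / 91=3.63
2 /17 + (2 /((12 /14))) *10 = 1196 /51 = 23.45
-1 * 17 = -17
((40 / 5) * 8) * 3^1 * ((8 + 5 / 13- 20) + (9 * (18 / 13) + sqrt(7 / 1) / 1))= 670.45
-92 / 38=-46 / 19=-2.42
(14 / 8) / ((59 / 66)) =1.96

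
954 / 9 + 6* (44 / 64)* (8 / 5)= 112.60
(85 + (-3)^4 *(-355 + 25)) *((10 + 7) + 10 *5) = -1785215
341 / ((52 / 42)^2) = 150381 / 676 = 222.46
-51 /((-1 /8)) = 408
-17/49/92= -17/4508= -0.00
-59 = -59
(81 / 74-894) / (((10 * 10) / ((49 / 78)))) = -43169 / 7696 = -5.61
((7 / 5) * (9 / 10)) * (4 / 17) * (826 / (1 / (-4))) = -416304 / 425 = -979.54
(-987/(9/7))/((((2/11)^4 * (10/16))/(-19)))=640646237/30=21354874.57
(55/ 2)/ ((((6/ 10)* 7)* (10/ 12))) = 55/ 7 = 7.86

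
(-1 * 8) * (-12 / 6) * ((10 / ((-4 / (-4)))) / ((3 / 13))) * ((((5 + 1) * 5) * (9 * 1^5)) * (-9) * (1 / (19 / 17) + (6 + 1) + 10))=-572832000 / 19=-30149052.63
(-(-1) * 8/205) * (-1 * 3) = -24/205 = -0.12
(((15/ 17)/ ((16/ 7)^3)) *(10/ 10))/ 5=0.01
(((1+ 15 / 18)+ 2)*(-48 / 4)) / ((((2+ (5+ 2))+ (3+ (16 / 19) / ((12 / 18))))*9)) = -437 / 1134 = -0.39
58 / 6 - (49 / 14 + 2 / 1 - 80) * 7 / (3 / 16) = 2791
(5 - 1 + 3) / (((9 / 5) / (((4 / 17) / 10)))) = 14 / 153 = 0.09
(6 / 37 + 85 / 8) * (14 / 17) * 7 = 156457 / 2516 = 62.18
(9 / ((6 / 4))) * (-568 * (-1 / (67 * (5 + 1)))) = 568 / 67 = 8.48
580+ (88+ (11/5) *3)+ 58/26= 43994/65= 676.83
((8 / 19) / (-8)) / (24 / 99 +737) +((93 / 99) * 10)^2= 44422285163 / 503391339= 88.25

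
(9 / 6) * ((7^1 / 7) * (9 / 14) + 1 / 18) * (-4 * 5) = -440 / 21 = -20.95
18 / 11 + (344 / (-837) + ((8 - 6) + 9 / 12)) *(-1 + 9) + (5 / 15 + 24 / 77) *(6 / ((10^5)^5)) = 6557180000000000000000000124713 / 322245000000000000000000000000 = 20.35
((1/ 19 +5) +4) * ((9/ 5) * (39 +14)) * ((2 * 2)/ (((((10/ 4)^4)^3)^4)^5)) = 579836802330711055745328240603808026850200355341053127200516236715406787608576/ 53768094530533604682085395789646263697802528988951133000646775908992039079145017868765967996018188715507842608325212113581803726435059953558948109275661408901214599609375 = 0.00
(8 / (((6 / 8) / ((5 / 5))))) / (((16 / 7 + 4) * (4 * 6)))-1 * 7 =-686 / 99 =-6.93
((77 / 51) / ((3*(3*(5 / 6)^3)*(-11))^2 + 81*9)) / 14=1056 / 39278993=0.00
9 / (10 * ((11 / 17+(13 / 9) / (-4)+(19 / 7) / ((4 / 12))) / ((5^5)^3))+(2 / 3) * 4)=117663574218750 / 34863281286109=3.37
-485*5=-2425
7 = 7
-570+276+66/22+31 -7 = -267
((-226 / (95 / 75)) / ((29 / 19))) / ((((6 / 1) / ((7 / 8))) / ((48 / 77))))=-3390 / 319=-10.63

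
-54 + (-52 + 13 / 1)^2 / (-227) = -13779 / 227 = -60.70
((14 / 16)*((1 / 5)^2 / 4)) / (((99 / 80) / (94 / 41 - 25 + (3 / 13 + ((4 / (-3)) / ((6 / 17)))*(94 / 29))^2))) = 200952864721 / 233645152455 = 0.86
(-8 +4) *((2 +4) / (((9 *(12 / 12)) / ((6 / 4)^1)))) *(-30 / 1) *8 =960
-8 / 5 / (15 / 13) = -104 / 75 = -1.39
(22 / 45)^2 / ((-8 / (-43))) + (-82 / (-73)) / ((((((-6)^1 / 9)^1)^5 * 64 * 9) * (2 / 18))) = 174292253 / 151372800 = 1.15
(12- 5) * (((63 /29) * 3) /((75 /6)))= 2646 /725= 3.65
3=3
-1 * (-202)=202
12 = 12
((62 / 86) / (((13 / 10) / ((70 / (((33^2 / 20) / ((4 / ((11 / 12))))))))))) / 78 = 3472000 / 87051393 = 0.04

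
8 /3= 2.67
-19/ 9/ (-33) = 19/ 297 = 0.06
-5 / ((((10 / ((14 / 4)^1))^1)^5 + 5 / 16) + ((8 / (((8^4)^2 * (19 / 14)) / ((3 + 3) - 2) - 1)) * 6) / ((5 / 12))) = -267875888786800 / 10217288863302359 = -0.03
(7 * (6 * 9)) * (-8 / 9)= -336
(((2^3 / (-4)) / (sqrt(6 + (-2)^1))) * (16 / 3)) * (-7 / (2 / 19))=1064 / 3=354.67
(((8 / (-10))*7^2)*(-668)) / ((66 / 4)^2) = 523712 / 5445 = 96.18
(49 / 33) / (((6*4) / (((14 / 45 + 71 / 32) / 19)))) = 178507 / 21669120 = 0.01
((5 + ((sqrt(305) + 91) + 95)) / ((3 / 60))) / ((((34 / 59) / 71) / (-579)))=-297420972.00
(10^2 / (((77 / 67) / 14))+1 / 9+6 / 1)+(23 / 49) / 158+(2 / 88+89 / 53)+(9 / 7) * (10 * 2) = 101694788533 / 81244548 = 1251.71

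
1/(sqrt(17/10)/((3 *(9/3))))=9 *sqrt(170)/17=6.90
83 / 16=5.19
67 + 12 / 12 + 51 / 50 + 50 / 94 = 163447 / 2350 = 69.55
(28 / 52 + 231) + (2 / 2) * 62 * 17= 16712 / 13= 1285.54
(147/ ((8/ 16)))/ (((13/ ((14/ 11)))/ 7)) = 28812/ 143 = 201.48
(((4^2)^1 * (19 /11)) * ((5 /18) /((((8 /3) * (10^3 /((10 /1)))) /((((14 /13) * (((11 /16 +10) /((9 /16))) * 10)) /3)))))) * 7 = 17689 /1287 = 13.74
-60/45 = -4/3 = -1.33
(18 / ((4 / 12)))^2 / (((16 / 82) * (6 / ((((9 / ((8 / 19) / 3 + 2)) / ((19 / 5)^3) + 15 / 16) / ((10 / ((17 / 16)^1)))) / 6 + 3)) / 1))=678016711647 / 90198016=7516.98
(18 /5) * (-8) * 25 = -720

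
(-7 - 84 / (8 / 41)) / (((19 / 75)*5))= -13125 / 38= -345.39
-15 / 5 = -3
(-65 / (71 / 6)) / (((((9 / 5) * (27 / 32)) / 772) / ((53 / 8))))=-106381600 / 5751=-18497.93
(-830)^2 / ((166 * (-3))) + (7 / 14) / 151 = -1253297 / 906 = -1383.33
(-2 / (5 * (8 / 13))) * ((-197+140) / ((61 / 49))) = 36309 / 1220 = 29.76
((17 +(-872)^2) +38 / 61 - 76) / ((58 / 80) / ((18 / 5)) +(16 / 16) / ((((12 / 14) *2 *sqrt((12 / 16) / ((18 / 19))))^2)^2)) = 803670266064 / 408151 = 1969051.32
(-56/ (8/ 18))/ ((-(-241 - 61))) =-0.42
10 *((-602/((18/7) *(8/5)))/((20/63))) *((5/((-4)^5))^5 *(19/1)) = 4378609375/18014398509481984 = 0.00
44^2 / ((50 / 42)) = 40656 / 25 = 1626.24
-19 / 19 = -1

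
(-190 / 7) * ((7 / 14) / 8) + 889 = 49689 / 56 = 887.30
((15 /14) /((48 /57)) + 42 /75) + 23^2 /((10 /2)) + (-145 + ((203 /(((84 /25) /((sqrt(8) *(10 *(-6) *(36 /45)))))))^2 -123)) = 376767101941 /5600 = 67279839.63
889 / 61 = 14.57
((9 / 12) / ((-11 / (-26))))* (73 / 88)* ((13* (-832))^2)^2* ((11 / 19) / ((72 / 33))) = 101466564752703488 / 19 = 5340345513300183.58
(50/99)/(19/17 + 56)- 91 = -90.99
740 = 740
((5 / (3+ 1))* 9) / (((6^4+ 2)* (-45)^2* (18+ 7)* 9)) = 1 / 52569000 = 0.00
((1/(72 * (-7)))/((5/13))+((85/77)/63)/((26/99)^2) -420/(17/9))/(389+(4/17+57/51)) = -11256171293/19782977760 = -0.57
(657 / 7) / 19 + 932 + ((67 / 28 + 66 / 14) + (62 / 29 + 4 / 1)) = 14659453 / 15428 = 950.18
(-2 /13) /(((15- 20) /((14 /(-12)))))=-0.04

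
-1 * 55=-55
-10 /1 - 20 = -30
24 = 24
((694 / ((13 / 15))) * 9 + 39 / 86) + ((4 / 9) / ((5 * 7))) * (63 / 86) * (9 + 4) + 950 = 45600411 / 5590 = 8157.50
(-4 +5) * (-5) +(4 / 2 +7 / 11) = -26 / 11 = -2.36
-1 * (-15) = 15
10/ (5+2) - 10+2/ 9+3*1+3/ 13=-4192/ 819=-5.12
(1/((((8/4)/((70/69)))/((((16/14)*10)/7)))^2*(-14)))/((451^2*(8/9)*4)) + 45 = 1660792553615/36906501247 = 45.00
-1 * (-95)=95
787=787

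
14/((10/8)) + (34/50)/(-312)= 11.20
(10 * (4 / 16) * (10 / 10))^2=25 / 4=6.25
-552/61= -9.05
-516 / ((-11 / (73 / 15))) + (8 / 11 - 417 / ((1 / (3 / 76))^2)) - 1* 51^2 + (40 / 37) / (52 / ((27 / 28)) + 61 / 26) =-2372.61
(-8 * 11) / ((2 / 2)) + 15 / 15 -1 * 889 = -976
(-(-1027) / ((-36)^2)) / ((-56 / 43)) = -44161 / 72576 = -0.61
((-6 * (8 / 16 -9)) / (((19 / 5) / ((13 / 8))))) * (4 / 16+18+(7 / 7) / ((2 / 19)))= 367965 / 608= 605.21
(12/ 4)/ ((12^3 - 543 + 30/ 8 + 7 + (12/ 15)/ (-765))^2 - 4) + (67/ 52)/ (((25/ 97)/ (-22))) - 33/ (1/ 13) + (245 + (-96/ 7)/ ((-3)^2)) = -192869644715616878227/ 652673947480777950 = -295.51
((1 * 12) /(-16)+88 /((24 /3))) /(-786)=-41 /3144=-0.01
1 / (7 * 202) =1 / 1414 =0.00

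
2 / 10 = 1 / 5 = 0.20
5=5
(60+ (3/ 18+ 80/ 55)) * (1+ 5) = 4067/ 11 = 369.73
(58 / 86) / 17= 29 / 731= 0.04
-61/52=-1.17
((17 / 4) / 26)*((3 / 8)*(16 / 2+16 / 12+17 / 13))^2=2.60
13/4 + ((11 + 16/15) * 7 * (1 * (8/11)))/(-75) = 120331/49500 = 2.43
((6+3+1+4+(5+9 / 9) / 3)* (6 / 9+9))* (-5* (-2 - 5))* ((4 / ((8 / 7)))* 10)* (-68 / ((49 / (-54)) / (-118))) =-1675411200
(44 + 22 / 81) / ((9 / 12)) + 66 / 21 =105754 / 1701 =62.17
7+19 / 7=68 / 7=9.71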